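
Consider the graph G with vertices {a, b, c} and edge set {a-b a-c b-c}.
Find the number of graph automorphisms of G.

Every vertex has degree 2, so G is the complete graph K_3. Any permutation of the 3 vertices preserves K_3, so Aut(K_3) = S_3 of order 3! = 6.

6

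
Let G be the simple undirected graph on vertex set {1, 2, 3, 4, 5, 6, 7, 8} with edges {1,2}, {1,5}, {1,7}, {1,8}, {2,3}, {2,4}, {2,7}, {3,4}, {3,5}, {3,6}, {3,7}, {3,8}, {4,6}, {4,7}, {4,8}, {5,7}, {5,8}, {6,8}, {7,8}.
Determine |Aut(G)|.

The degree sequence is [4, 4, 6, 5, 4, 3, 6, 6]. Checking the degree-preserving permutations of the vertex set shows that none except the identity preserves every edge, so Aut(G) is trivial.

1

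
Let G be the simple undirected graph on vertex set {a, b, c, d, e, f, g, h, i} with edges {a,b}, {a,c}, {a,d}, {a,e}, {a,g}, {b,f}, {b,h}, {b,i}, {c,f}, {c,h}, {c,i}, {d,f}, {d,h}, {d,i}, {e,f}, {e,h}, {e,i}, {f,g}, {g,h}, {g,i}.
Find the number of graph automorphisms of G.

2880

The vertices split by degree into {a, f, h, i} (degree 5) and {b, c, d, e, g} (degree 4); every edge runs between the two parts, so G is the complete bipartite graph K_{4,5}. Automorphisms preserve the bipartition setwise (since the parts differ in size) and act as S_4 × S_5 within it; |Aut| = 2880.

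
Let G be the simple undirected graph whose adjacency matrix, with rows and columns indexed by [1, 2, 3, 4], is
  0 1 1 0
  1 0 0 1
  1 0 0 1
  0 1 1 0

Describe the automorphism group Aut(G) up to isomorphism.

the hyperoctahedral group B_2

G is 2-regular and bipartite on 2^2 = 4 vertices with girth 4; it is the hypercube graph Q_2. Aut(Q_2) consists of the signed permutations of the 2 coordinate axes: 2! permutations times 2^2 sign flips, so |Aut| = 2^2·2! = 8.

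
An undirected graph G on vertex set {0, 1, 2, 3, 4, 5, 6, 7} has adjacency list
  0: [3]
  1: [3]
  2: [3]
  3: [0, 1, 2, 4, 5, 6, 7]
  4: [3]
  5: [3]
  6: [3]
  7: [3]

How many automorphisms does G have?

5040

Vertex 3 has degree 7 and every other vertex has degree 1, so G is the star K_{1,7} with centre 3. Any automorphism fixes the centre and permutes the 7 leaves freely, so Aut(G) ≅ S_7 of order 7! = 5040.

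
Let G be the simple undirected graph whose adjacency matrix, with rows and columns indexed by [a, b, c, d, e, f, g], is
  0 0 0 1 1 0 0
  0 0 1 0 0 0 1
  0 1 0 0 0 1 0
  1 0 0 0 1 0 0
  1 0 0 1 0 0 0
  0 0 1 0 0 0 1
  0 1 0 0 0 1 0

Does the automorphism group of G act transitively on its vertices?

G has two connected components, {b, c, f, g} and {a, d, e}; each is 2-regular, so G = C_4 ⊔ C_3. The orbit of a under Aut(G) is {a, d, e}, which does not contain b, so G is not vertex-transitive.

No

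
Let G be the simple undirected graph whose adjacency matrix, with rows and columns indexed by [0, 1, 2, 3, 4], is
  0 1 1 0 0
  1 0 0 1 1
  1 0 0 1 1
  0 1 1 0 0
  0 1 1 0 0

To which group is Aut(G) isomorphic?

The vertices split by degree into {1, 2} (degree 3) and {0, 3, 4} (degree 2); every edge runs between the two parts, so G is the complete bipartite graph K_{2,3}. The parts have unequal sizes, so no automorphism swaps them; each part is permuted independently, giving S_2 × S_3 of order 2!·3! = 12.

S_2 × S_3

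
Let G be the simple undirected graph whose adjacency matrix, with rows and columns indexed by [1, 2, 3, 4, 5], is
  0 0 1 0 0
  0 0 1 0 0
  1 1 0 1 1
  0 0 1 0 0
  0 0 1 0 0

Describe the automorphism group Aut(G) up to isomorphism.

Vertex 3 has degree 4 and every other vertex has degree 1, so G is the star K_{1,4} with centre 3. Any automorphism fixes the centre and permutes the 4 leaves freely, so Aut(G) ≅ S_4 of order 4! = 24.

the symmetric group on 4 letters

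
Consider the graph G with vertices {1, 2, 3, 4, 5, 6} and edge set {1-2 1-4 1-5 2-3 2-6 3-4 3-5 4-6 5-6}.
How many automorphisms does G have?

72

G is 3-regular and bipartite with parts {1, 3, 6} and {2, 4, 5} (each part is independent and every cross-pair is an edge), so G = K_{3,3}. Aut(K_{3,3}) is the wreath product S_3 ≀ Z_2: permute within each part, then optionally swap the parts; |Aut| = 2·(3!)² = 72.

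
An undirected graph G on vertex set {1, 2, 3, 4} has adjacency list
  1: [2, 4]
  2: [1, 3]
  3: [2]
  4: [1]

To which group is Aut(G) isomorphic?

the cyclic group of order 2

The degree sequence is [2, 2, 1, 1]; the two degree-1 vertices 3 and 4 are the ends of a path, so G = P_4. A path has exactly one nontrivial symmetry — reversal — giving Aut(G) of order 2.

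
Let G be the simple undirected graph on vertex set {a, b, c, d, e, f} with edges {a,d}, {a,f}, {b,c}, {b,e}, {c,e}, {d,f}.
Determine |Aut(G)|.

G has two connected components, {a, d, f} and {b, c, e}; each is 2-regular, so G = C_3 ⊔ C_3. Aut of a disjoint union of two copies of C_3 is the wreath product D_3 ≀ Z_2, of order 2·6² = 72.

72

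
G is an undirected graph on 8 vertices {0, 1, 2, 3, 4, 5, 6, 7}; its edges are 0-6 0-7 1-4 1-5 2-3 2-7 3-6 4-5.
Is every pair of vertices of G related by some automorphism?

G has two connected components, {0, 2, 3, 6, 7} and {1, 4, 5}; each is 2-regular, so G = C_5 ⊔ C_3. The orbit of 0 under Aut(G) is {0, 2, 3, 6, 7}, which does not contain 1, so G is not vertex-transitive.

No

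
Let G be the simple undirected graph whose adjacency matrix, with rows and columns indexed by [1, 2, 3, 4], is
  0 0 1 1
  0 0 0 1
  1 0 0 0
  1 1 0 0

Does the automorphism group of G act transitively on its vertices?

Automorphisms preserve degree, but G has vertices of degree 1 and vertices of degree 2; no automorphism maps one to the other, so G is not vertex-transitive.

No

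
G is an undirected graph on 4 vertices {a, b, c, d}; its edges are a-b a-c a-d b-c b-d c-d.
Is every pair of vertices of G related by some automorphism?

Yes

Every vertex has degree 3, so G is the complete graph K_4. Every bijection on the vertex set is an automorphism of K_4; hence Aut(K_4) ≅ S_4, order 24. Under this action every vertex can be carried to every other, so G is vertex-transitive.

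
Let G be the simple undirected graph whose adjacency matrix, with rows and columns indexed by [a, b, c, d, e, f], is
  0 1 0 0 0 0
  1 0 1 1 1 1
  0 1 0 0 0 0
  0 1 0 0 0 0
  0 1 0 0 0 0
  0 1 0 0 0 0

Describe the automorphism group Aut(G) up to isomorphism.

Vertex b has degree 5 and every other vertex has degree 1, so G is the star K_{1,5} with centre b. Any automorphism fixes the centre and permutes the 5 leaves freely, so Aut(G) ≅ S_5 of order 5! = 120.

the symmetric group on 5 letters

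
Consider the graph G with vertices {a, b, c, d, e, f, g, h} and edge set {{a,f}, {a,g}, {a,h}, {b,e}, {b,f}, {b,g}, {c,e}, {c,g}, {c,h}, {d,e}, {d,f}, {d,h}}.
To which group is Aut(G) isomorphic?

G is 3-regular and bipartite on 2^3 = 8 vertices with girth 4; it is the hypercube graph Q_3. The symmetry group of the 3-cube is the hyperoctahedral group B_3 = Z_2 ≀ S_3, of order 2^3·3! = 48.

Z_2^3 ⋊ S_3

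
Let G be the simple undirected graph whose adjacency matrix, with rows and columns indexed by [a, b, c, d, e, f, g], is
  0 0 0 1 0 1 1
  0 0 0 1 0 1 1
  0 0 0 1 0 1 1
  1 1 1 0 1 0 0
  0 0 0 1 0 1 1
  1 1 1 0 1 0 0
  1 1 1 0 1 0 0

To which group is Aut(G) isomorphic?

S_4 × S_3

The vertices split by degree into {d, f, g} (degree 4) and {a, b, c, e} (degree 3); every edge runs between the two parts, so G is the complete bipartite graph K_{3,4}. The parts have unequal sizes, so no automorphism swaps them; each part is permuted independently, giving S_4 × S_3 of order 4!·3! = 144.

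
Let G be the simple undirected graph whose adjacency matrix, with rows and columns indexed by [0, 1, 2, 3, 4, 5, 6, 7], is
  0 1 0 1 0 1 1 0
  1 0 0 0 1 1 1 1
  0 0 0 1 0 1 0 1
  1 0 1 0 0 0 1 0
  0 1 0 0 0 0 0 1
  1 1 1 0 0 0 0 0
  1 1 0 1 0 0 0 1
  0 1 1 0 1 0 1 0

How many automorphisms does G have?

1

Degrees alone do not determine every vertex (e.g. 0 and 6 both have degree 4), but their neighbour-degree multisets differ: N(0) has degrees [3, 3, 4, 5] while N(6) has degrees [3, 4, 4, 5]. Repeating this refinement separates all vertices, so the only automorphism is the identity.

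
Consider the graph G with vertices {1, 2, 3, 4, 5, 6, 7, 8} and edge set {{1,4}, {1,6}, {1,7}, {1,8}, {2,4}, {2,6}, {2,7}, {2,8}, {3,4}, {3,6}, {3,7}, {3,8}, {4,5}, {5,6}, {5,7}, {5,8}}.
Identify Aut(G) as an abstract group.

(S_4 × S_4) ⋊ Z_2

G is 4-regular and bipartite with parts {1, 2, 3, 5} and {4, 6, 7, 8} (each part is independent and every cross-pair is an edge), so G = K_{4,4}. Aut(K_{4,4}) is the wreath product S_4 ≀ Z_2: permute within each part, then optionally swap the parts; |Aut| = 2·(4!)² = 1152.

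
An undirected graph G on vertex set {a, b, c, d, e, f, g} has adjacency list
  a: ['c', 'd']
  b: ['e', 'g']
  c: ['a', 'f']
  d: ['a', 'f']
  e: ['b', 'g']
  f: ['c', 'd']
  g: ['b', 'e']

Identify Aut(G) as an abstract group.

G has two connected components, {a, c, d, f} and {b, e, g}; each is 2-regular, so G = C_4 ⊔ C_3. No automorphism exchanges components of different sizes, hence Aut(G) is the direct product D_4 × D_3, order 48.

D_4 × D_3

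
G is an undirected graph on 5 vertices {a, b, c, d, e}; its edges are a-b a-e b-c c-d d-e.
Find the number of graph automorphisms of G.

G is 2-regular and connected on 5 vertices, i.e. the cycle C_5. C_5 has 5 rotations and 5 reflections, so Aut(C_5) ≅ D_5 of order 10.

10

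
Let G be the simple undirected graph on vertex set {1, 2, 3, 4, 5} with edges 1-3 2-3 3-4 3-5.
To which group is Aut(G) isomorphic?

the symmetric group on 4 letters

Vertex 3 has degree 4 and every other vertex has degree 1, so G is the star K_{1,4} with centre 3. The 4 leaves are pairwise interchangeable while the centre is fixed, giving Aut(G) = S_4.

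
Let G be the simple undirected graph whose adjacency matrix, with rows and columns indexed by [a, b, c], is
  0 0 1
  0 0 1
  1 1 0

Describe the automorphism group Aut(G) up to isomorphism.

Z_2

The degree sequence is [1, 1, 2]; the two degree-1 vertices a and b are the ends of a path, so G = P_3. A path has exactly one nontrivial symmetry — reversal — giving Aut(G) of order 2.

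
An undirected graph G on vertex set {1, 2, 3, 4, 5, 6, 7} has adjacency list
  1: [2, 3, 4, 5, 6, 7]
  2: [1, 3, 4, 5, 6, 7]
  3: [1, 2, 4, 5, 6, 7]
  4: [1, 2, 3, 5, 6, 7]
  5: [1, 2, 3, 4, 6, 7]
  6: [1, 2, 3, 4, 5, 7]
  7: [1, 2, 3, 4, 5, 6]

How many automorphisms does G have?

5040

All 7 vertices are pairwise adjacent: G = K_7. Every bijection on the vertex set is an automorphism of K_7; hence Aut(K_7) ≅ S_7, order 5040.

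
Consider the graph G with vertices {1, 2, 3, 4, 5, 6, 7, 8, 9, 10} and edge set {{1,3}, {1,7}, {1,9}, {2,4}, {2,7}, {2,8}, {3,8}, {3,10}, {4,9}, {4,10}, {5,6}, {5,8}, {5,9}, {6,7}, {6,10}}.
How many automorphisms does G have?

G is 3-regular on 10 vertices with no triangles and no 4-cycles (girth 5): this is the Petersen graph. It is a classical fact that the Petersen graph has automorphism group S_5 (order 120), arising from its description as the Kneser graph K(5,2).

120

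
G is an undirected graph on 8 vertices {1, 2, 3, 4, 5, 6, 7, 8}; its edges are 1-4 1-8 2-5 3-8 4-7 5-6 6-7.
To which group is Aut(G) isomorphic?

the cyclic group of order 2

The degree sequence is [2, 1, 1, 2, 2, 2, 2, 2]; the two degree-1 vertices 2 and 3 are the ends of a path, so G = P_8. A path has exactly one nontrivial symmetry — reversal — giving Aut(G) of order 2.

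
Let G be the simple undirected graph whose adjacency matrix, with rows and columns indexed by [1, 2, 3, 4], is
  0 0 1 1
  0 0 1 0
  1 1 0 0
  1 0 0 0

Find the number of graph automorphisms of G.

2

The degree sequence is [2, 1, 2, 1]; the two degree-1 vertices 2 and 4 are the ends of a path, so G = P_4. The only nontrivial automorphism of a path is the end-to-end reflection, so Aut(G) ≅ Z_2.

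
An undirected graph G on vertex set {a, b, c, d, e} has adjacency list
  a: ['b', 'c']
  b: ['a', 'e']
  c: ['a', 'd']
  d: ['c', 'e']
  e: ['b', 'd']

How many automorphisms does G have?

10

G is 2-regular and connected on 5 vertices, i.e. the cycle C_5. C_5 has 5 rotations and 5 reflections, so Aut(C_5) ≅ D_5 of order 10.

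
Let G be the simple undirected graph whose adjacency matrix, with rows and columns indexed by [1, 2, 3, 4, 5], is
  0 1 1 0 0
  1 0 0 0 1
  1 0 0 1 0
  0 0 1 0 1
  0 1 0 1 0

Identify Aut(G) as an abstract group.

Every vertex has degree 2 and the graph is connected, so G is the 5-cycle C_5. The automorphisms of the 5-cycle are exactly the symmetries of a regular 5-gon: the dihedral group D_5, |D_5| = 10.

the dihedral group of order 10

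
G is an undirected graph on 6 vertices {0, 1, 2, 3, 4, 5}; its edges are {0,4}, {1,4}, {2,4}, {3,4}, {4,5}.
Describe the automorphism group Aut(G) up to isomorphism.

S_5

Vertex 4 has degree 5 and every other vertex has degree 1, so G is the star K_{1,5} with centre 4. Any automorphism fixes the centre and permutes the 5 leaves freely, so Aut(G) ≅ S_5 of order 5! = 120.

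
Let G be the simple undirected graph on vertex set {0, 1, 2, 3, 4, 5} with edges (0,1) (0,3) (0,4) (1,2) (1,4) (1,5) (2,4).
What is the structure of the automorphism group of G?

Degrees alone do not determine every vertex (e.g. 0 and 4 both have degree 3), but their neighbour-degree multisets differ: N(0) has degrees [1, 3, 4] while N(4) has degrees [2, 3, 4]. Repeating this refinement separates all vertices, so the only automorphism is the identity.

{e}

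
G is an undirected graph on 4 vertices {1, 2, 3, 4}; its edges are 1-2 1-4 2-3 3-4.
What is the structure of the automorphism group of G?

G is 2-regular and bipartite on 2^2 = 4 vertices with girth 4; it is the hypercube graph Q_2. The symmetry group of the 2-cube is the hyperoctahedral group B_2 = Z_2 ≀ S_2, of order 2^2·2! = 8.

Z_2^2 ⋊ S_2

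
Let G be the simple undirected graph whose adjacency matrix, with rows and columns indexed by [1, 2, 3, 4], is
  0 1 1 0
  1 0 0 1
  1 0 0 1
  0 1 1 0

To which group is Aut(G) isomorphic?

the dihedral group of order 8

G is 2-regular and bipartite on 2^2 = 4 vertices with girth 4; it is the hypercube graph Q_2. The symmetry group of the 2-cube is the hyperoctahedral group B_2 = Z_2 ≀ S_2, of order 2^2·2! = 8.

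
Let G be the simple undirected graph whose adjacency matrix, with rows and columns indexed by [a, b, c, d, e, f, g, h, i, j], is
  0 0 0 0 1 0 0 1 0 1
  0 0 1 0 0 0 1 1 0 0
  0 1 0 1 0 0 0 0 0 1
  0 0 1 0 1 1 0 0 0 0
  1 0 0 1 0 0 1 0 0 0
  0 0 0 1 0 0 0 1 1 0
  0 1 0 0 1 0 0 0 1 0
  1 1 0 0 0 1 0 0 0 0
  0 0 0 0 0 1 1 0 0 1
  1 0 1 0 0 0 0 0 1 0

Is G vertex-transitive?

Yes

G is 3-regular on 10 vertices with no triangles and no 4-cycles (girth 5): this is the Petersen graph. Viewing the Petersen graph as the Kneser graph K(5,2) — vertices are 2-subsets of {1,…,5}, edges join disjoint pairs — its automorphisms are exactly the permutations of the 5-element set, so Aut ≅ S_5 of order 120. Under this action every vertex can be carried to every other, so G is vertex-transitive.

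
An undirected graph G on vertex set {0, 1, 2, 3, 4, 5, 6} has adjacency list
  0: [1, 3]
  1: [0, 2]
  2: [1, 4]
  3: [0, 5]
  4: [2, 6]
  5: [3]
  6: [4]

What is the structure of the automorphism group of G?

Z_2

The degree sequence is [2, 2, 2, 2, 2, 1, 1]; the two degree-1 vertices 5 and 6 are the ends of a path, so G = P_7. The only nontrivial automorphism of a path is the end-to-end reflection, so Aut(G) ≅ Z_2.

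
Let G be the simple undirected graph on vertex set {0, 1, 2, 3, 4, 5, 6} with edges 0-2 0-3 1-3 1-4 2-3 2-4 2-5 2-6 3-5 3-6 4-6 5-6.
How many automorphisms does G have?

Degrees alone do not determine every vertex (e.g. 0 and 1 both have degree 2), but their neighbour-degree multisets differ: N(0) has degrees [5, 5] while N(1) has degrees [3, 5]. Repeating this refinement separates all vertices, so the only automorphism is the identity.

1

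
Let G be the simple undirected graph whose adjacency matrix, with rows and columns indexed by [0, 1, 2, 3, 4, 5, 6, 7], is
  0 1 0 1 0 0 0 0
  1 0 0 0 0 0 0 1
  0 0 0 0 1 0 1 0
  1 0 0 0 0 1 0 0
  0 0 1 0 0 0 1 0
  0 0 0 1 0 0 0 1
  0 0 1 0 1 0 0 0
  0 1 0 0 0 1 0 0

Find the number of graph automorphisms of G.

60

G has two connected components, {0, 1, 3, 5, 7} and {2, 4, 6}; each is 2-regular, so G = C_5 ⊔ C_3. The components are non-isomorphic (different sizes), so Aut(G) = Aut(C_3) × Aut(C_5) = D_3 × D_5 of order 6·10 = 60.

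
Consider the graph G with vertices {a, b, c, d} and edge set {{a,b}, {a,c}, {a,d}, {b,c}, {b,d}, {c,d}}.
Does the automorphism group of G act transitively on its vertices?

All 4 vertices are pairwise adjacent: G = K_4. Every bijection on the vertex set is an automorphism of K_4; hence Aut(K_4) ≅ S_4, order 24. Under this action every vertex can be carried to every other, so G is vertex-transitive.

Yes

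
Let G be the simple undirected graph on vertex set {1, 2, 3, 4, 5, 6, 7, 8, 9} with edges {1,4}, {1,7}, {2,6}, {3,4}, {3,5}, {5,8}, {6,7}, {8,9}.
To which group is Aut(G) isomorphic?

The degree sequence is [2, 1, 2, 2, 2, 2, 2, 2, 1]; the two degree-1 vertices 2 and 9 are the ends of a path, so G = P_9. A path has exactly one nontrivial symmetry — reversal — giving Aut(G) of order 2.

C_2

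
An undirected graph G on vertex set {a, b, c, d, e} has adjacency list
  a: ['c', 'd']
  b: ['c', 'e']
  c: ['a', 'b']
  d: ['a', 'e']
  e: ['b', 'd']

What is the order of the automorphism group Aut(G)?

10

G is 2-regular and connected on 5 vertices, i.e. the cycle C_5. The automorphisms of the 5-cycle are exactly the symmetries of a regular 5-gon: the dihedral group D_5, |D_5| = 10.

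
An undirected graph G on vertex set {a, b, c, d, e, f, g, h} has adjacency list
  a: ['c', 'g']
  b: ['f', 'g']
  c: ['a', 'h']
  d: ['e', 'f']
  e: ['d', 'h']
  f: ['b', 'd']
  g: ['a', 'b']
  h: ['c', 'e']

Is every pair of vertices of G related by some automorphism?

Yes

G is 2-regular and connected on 8 vertices, i.e. the cycle C_8. C_8 has 8 rotations and 8 reflections, so Aut(C_8) ≅ D_8 of order 16. Under this action every vertex can be carried to every other, so G is vertex-transitive.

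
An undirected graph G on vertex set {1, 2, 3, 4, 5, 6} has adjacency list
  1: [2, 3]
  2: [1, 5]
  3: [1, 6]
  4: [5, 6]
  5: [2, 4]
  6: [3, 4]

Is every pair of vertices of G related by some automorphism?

Yes

G is 2-regular and connected on 6 vertices, i.e. the cycle C_6. The automorphisms of the 6-cycle are exactly the symmetries of a regular 6-gon: the dihedral group D_6, |D_6| = 12. This group acts transitively on the 6 vertices.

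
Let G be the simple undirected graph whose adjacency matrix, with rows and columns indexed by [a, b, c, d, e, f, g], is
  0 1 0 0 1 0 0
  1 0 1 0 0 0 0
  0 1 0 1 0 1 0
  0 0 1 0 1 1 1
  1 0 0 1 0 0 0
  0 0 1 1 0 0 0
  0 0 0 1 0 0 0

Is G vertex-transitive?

Vertex c is the only vertex of degree 3, so every automorphism fixes it; G is not vertex-transitive.

No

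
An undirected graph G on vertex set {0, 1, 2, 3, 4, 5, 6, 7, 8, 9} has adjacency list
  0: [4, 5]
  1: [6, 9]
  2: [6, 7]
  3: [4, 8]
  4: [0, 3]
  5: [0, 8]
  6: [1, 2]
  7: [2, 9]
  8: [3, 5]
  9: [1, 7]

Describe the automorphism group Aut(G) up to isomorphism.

G has two connected components, {0, 3, 4, 5, 8} and {1, 2, 6, 7, 9}; each is 2-regular, so G = C_5 ⊔ C_5. With two isomorphic components, Aut(G) = Aut(C_5) ≀ S_2 = (D_5 × D_5) ⋊ Z_2: permute each cycle by D_5, then optionally swap the two cycles. Order 2·(2·5)² = 200.

D_5 ≀ Z_2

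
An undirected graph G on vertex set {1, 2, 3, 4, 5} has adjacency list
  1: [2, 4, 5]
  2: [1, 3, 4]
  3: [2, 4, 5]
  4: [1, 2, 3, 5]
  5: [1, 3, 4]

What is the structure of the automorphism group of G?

Vertex 4 is the unique vertex of degree 4; the remaining 4 vertices each have degree 3 and induce a cycle, so G is the wheel on 5 vertices with hub 4. With the hub fixed, the remaining symmetry is that of the rim cycle C_4, giving the dihedral group D_4.

the dihedral group of order 8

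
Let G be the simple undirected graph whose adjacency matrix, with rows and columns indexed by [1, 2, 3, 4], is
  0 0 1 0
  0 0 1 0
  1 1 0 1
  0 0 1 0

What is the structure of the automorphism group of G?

Vertex 3 has degree 3 and every other vertex has degree 1, so G is the star K_{1,3} with centre 3. The 3 leaves are pairwise interchangeable while the centre is fixed, giving Aut(G) = S_3.

the symmetric group on 3 letters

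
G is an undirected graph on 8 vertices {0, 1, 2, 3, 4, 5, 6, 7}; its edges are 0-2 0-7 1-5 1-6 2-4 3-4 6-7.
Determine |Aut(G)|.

The degree sequence is [2, 2, 2, 1, 2, 1, 2, 2]; the two degree-1 vertices 3 and 5 are the ends of a path, so G = P_8. The only nontrivial automorphism of a path is the end-to-end reflection, so Aut(G) ≅ Z_2.

2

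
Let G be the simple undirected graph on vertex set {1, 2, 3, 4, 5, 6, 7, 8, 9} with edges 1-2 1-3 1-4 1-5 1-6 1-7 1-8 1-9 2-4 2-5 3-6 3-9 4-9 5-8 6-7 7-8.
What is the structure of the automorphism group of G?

Vertex 1 is the unique vertex of degree 8; the remaining 8 vertices each have degree 3 and induce a cycle, so G is the wheel on 9 vertices with hub 1. With the hub fixed, the remaining symmetry is that of the rim cycle C_8, giving the dihedral group D_8.

the dihedral group of order 16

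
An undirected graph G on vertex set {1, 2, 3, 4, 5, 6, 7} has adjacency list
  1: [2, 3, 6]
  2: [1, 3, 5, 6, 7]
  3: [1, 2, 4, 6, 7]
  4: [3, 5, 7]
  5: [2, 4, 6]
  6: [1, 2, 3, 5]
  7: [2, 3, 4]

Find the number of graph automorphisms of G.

1

The degree sequence is [3, 5, 5, 3, 3, 4, 3]. Checking the degree-preserving permutations of the vertex set shows that none except the identity preserves every edge, so Aut(G) is trivial.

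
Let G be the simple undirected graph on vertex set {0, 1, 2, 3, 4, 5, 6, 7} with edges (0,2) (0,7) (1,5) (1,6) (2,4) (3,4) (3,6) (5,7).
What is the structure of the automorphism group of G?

D_8

Every vertex has degree 2 and the graph is connected, so G is the 8-cycle C_8. C_8 has 8 rotations and 8 reflections, so Aut(C_8) ≅ D_8 of order 16.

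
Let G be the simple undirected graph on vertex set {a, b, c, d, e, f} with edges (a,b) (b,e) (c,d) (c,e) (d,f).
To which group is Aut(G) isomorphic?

C_2

The degree sequence is [1, 2, 2, 2, 2, 1]; the two degree-1 vertices a and f are the ends of a path, so G = P_6. The only nontrivial automorphism of a path is the end-to-end reflection, so Aut(G) ≅ Z_2.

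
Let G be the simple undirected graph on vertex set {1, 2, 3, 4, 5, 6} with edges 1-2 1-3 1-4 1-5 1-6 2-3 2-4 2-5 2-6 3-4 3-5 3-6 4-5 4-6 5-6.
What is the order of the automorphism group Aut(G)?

Every vertex has degree 5, so G is the complete graph K_6. Every bijection on the vertex set is an automorphism of K_6; hence Aut(K_6) ≅ S_6, order 720.

720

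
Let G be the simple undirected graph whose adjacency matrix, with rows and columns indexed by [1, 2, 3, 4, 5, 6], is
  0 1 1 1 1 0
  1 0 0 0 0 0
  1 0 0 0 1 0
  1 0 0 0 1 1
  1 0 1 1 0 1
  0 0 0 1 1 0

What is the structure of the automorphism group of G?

Degrees alone do not determine every vertex (e.g. 1 and 5 both have degree 4), but their neighbour-degree multisets differ: N(1) has degrees [1, 2, 3, 4] while N(5) has degrees [2, 2, 3, 4]. Repeating this refinement separates all vertices, so the only automorphism is the identity.

{e}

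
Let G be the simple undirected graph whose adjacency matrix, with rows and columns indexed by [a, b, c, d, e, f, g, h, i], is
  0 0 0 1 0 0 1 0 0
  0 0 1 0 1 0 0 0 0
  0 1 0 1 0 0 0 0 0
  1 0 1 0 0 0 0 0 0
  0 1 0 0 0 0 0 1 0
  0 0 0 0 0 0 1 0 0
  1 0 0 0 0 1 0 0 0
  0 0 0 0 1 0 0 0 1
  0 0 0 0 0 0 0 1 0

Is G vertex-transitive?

Automorphisms preserve degree, but G has vertices of degree 1 and vertices of degree 2; no automorphism maps one to the other, so G is not vertex-transitive.

No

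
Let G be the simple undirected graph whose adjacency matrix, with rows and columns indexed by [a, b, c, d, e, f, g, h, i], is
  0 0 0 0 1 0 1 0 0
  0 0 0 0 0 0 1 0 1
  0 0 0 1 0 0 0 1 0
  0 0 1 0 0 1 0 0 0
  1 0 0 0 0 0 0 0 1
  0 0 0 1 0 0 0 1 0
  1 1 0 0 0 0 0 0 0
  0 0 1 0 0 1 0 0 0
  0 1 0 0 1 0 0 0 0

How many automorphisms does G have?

G has two connected components, {a, b, e, g, i} and {c, d, f, h}; each is 2-regular, so G = C_5 ⊔ C_4. No automorphism exchanges components of different sizes, hence Aut(G) is the direct product D_5 × D_4, order 80.

80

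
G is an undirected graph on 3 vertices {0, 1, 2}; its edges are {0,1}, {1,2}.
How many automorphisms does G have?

The degree sequence is [1, 2, 1]; the two degree-1 vertices 0 and 2 are the ends of a path, so G = P_3. The only nontrivial automorphism of a path is the end-to-end reflection, so Aut(G) ≅ Z_2.

2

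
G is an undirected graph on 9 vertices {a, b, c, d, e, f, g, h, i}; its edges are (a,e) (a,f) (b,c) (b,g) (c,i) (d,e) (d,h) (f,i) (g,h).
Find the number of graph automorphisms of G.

18

G is 2-regular and connected on 9 vertices, i.e. the cycle C_9. C_9 has 9 rotations and 9 reflections, so Aut(C_9) ≅ D_9 of order 18.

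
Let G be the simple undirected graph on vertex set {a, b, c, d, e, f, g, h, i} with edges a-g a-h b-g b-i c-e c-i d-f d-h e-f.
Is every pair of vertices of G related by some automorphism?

Yes

Every vertex has degree 2 and the graph is connected, so G is the 9-cycle C_9. The automorphisms of the 9-cycle are exactly the symmetries of a regular 9-gon: the dihedral group D_9, |D_9| = 18. This group acts transitively on the 9 vertices.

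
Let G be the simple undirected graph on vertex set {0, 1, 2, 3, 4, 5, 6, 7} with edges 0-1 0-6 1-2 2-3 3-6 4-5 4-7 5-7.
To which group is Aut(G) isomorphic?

D_5 × D_3

G has two connected components, {0, 1, 2, 3, 6} and {4, 5, 7}; each is 2-regular, so G = C_5 ⊔ C_3. No automorphism exchanges components of different sizes, hence Aut(G) is the direct product D_5 × D_3, order 60.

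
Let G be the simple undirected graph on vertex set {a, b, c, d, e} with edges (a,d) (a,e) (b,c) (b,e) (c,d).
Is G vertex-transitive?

Every vertex has degree 2 and the graph is connected, so G is the 5-cycle C_5. The automorphisms of the 5-cycle are exactly the symmetries of a regular 5-gon: the dihedral group D_5, |D_5| = 10. Under this action every vertex can be carried to every other, so G is vertex-transitive.

Yes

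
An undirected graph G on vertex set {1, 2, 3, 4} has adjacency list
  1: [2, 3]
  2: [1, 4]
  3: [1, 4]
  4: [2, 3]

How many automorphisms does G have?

Every vertex has degree 2 and the graph is connected, so G is the 4-cycle C_4. The automorphisms of the 4-cycle are exactly the symmetries of a regular 4-gon: the dihedral group D_4, |D_4| = 8.

8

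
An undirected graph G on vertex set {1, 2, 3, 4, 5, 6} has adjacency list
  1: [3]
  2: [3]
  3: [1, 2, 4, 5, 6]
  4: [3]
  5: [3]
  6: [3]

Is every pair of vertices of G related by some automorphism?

Vertex 3 is the only vertex of degree 5, so every automorphism fixes it; G is not vertex-transitive.

No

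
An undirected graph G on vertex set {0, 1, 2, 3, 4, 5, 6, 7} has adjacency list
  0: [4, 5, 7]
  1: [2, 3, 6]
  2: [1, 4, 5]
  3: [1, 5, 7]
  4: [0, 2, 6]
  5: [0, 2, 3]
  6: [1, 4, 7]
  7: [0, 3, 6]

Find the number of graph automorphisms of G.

G is 3-regular and bipartite on 2^3 = 8 vertices with girth 4; it is the hypercube graph Q_3. Aut(Q_3) consists of the signed permutations of the 3 coordinate axes: 3! permutations times 2^3 sign flips, so |Aut| = 2^3·3! = 48.

48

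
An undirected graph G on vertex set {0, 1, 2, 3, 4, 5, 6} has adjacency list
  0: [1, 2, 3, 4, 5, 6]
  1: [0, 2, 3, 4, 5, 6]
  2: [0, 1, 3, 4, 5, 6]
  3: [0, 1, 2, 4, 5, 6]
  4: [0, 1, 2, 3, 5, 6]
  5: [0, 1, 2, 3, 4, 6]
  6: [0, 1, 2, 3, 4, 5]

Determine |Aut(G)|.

5040

All 7 vertices are pairwise adjacent: G = K_7. Any permutation of the 7 vertices preserves K_7, so Aut(K_7) = S_7 of order 7! = 5040.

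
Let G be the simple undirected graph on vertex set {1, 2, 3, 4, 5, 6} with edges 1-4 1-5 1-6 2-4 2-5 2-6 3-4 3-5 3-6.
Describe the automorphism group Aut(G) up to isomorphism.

G is 3-regular and bipartite with parts {4, 5, 6} and {1, 2, 3} (each part is independent and every cross-pair is an edge), so G = K_{3,3}. Each part can be permuted independently (S_3 × S_3) and the two equal-size parts can also be swapped, giving (S_3 × S_3) ⋊ Z_2 of order 2·(3!)² = 72.

(S_3 × S_3) ⋊ Z_2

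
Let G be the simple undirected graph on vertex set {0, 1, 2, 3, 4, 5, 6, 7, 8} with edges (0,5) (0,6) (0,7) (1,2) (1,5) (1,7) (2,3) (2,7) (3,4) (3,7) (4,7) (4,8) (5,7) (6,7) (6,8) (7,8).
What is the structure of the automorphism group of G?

D_8

Vertex 7 is the unique vertex of degree 8; the remaining 8 vertices each have degree 3 and induce a cycle, so G is the wheel on 9 vertices with hub 7. Every automorphism fixes the hub and acts on the rim 8-cycle, so Aut(G) ≅ Aut(C_8) = D_8 of order 16.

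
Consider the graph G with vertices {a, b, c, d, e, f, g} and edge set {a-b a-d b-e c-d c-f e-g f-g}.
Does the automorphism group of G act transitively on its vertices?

G is 2-regular and connected on 7 vertices, i.e. the cycle C_7. C_7 has 7 rotations and 7 reflections, so Aut(C_7) ≅ D_7 of order 14. This group acts transitively on the 7 vertices.

Yes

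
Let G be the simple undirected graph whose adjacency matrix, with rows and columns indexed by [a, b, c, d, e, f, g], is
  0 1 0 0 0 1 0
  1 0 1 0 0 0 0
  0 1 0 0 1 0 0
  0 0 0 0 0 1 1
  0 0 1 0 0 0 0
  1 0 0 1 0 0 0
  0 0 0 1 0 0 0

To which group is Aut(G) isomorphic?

Z_2

The degree sequence is [2, 2, 2, 2, 1, 2, 1]; the two degree-1 vertices e and g are the ends of a path, so G = P_7. A path has exactly one nontrivial symmetry — reversal — giving Aut(G) of order 2.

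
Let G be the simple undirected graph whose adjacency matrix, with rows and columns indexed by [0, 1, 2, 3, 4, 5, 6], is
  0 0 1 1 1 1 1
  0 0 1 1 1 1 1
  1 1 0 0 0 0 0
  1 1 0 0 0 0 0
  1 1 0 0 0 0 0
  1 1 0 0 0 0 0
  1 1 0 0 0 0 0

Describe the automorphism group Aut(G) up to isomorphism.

S_2 × S_5

The vertices split by degree into {0, 1} (degree 5) and {2, 3, 4, 5, 6} (degree 2); every edge runs between the two parts, so G is the complete bipartite graph K_{2,5}. The parts have unequal sizes, so no automorphism swaps them; each part is permuted independently, giving S_2 × S_5 of order 2!·5! = 240.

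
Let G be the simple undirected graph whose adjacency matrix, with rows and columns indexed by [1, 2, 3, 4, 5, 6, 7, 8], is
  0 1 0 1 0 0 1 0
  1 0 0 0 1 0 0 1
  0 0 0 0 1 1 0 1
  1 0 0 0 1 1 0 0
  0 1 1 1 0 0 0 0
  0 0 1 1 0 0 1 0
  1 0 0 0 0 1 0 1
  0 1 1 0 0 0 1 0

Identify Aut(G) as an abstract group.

Z_2^3 ⋊ S_3

G is 3-regular and bipartite on 2^3 = 8 vertices with girth 4; it is the hypercube graph Q_3. Aut(Q_3) consists of the signed permutations of the 3 coordinate axes: 3! permutations times 2^3 sign flips, so |Aut| = 2^3·3! = 48.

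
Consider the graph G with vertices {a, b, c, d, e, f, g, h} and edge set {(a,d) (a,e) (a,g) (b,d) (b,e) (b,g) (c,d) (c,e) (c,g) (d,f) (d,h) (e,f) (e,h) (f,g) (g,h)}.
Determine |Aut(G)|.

The vertices split by degree into {d, e, g} (degree 5) and {a, b, c, f, h} (degree 3); every edge runs between the two parts, so G is the complete bipartite graph K_{3,5}. Automorphisms preserve the bipartition setwise (since the parts differ in size) and act as S_5 × S_3 within it; |Aut| = 720.

720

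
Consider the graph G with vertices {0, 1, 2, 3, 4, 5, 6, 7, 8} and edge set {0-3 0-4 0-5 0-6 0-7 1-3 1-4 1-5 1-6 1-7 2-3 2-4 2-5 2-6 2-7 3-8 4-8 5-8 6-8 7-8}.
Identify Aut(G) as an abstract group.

S_4 × S_5

The vertices split by degree into {0, 1, 2, 8} (degree 5) and {3, 4, 5, 6, 7} (degree 4); every edge runs between the two parts, so G is the complete bipartite graph K_{4,5}. The parts have unequal sizes, so no automorphism swaps them; each part is permuted independently, giving S_4 × S_5 of order 4!·5! = 2880.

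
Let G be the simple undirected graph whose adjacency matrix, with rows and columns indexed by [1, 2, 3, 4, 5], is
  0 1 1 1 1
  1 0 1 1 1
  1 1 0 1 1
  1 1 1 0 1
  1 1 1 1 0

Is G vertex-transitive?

All 5 vertices are pairwise adjacent: G = K_5. Any permutation of the 5 vertices preserves K_5, so Aut(K_5) = S_5 of order 5! = 120. Under this action every vertex can be carried to every other, so G is vertex-transitive.

Yes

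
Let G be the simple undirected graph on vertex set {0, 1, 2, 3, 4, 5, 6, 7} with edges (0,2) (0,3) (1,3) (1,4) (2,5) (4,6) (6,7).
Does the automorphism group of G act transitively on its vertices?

No

Automorphisms preserve degree, but G has vertices of degree 1 and vertices of degree 2; no automorphism maps one to the other, so G is not vertex-transitive.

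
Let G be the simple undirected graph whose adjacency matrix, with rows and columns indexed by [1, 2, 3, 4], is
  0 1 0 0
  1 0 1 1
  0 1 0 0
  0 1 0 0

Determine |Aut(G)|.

Vertex 2 has degree 3 and every other vertex has degree 1, so G is the star K_{1,3} with centre 2. The 3 leaves are pairwise interchangeable while the centre is fixed, giving Aut(G) = S_3.

6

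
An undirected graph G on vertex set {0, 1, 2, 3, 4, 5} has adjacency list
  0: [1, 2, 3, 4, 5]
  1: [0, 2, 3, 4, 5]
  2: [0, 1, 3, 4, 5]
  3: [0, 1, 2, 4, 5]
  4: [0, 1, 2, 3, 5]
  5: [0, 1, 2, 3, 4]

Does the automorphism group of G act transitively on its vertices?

All 6 vertices are pairwise adjacent: G = K_6. Any permutation of the 6 vertices preserves K_6, so Aut(K_6) = S_6 of order 6! = 720. Under this action every vertex can be carried to every other, so G is vertex-transitive.

Yes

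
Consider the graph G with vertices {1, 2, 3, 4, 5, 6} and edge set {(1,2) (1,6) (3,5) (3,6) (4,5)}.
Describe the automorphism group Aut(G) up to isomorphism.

C_2

The degree sequence is [2, 1, 2, 1, 2, 2]; the two degree-1 vertices 2 and 4 are the ends of a path, so G = P_6. The only nontrivial automorphism of a path is the end-to-end reflection, so Aut(G) ≅ Z_2.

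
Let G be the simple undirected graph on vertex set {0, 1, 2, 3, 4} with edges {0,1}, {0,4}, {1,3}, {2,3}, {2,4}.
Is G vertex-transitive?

Every vertex has degree 2 and the graph is connected, so G is the 5-cycle C_5. C_5 has 5 rotations and 5 reflections, so Aut(C_5) ≅ D_5 of order 10. Under this action every vertex can be carried to every other, so G is vertex-transitive.

Yes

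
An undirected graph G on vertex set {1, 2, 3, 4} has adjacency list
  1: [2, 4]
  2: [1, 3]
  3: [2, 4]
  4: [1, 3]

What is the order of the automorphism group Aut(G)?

8

Every vertex has degree 2 and the graph is connected, so G is the 4-cycle C_4. The automorphisms of the 4-cycle are exactly the symmetries of a regular 4-gon: the dihedral group D_4, |D_4| = 8.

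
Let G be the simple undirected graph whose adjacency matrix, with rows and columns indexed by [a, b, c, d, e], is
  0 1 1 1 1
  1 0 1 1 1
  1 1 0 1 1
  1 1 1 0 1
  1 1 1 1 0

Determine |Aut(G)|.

All 5 vertices are pairwise adjacent: G = K_5. Any permutation of the 5 vertices preserves K_5, so Aut(K_5) = S_5 of order 5! = 120.

120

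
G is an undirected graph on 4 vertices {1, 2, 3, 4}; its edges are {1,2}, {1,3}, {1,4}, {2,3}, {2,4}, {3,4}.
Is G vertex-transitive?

Every vertex has degree 3, so G is the complete graph K_4. Every bijection on the vertex set is an automorphism of K_4; hence Aut(K_4) ≅ S_4, order 24. This group acts transitively on the 4 vertices.

Yes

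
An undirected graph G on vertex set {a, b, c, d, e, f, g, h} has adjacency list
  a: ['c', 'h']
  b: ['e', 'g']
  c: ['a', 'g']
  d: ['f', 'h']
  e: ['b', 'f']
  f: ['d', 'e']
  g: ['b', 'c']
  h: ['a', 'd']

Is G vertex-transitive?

Every vertex has degree 2 and the graph is connected, so G is the 8-cycle C_8. C_8 has 8 rotations and 8 reflections, so Aut(C_8) ≅ D_8 of order 16. This group acts transitively on the 8 vertices.

Yes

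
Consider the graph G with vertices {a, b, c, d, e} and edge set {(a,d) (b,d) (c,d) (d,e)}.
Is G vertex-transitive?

Vertex d is the only vertex of degree 4, so every automorphism fixes it; G is not vertex-transitive.

No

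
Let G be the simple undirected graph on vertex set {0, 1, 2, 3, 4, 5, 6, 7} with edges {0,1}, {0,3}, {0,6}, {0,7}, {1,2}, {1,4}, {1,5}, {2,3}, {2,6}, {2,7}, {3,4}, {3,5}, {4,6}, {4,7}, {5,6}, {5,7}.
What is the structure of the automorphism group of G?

G is 4-regular and bipartite with parts {0, 2, 4, 5} and {1, 3, 6, 7} (each part is independent and every cross-pair is an edge), so G = K_{4,4}. Each part can be permuted independently (S_4 × S_4) and the two equal-size parts can also be swapped, giving (S_4 × S_4) ⋊ Z_2 of order 2·(4!)² = 1152.

(S_4 × S_4) ⋊ Z_2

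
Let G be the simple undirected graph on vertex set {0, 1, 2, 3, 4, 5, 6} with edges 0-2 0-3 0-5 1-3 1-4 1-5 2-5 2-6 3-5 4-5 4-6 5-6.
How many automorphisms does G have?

Vertex 5 is the unique vertex of degree 6; the remaining 6 vertices each have degree 3 and induce a cycle, so G is the wheel on 7 vertices with hub 5. Every automorphism fixes the hub and acts on the rim 6-cycle, so Aut(G) ≅ Aut(C_6) = D_6 of order 12.

12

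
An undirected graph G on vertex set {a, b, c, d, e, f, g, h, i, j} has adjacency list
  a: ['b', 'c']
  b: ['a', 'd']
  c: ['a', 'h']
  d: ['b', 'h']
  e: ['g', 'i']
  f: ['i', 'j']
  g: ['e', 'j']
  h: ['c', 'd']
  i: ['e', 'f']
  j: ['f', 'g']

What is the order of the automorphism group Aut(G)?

G has two connected components, {e, f, g, i, j} and {a, b, c, d, h}; each is 2-regular, so G = C_5 ⊔ C_5. Aut of a disjoint union of two copies of C_5 is the wreath product D_5 ≀ Z_2, of order 2·10² = 200.

200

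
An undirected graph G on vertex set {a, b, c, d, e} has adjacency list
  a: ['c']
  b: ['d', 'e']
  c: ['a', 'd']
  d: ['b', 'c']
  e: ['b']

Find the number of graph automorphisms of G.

2

The degree sequence is [1, 2, 2, 2, 1]; the two degree-1 vertices a and e are the ends of a path, so G = P_5. The only nontrivial automorphism of a path is the end-to-end reflection, so Aut(G) ≅ Z_2.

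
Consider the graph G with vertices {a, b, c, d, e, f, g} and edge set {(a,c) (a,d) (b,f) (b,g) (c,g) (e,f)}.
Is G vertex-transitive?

Automorphisms preserve degree, but G has vertices of degree 1 and vertices of degree 2; no automorphism maps one to the other, so G is not vertex-transitive.

No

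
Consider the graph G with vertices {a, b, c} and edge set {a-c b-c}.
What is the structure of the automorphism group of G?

Z_2

The degree sequence is [1, 1, 2]; the two degree-1 vertices a and b are the ends of a path, so G = P_3. A path has exactly one nontrivial symmetry — reversal — giving Aut(G) of order 2.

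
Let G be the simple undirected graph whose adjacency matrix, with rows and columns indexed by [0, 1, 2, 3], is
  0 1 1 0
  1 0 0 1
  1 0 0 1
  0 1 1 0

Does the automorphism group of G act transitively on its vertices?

G is 2-regular and bipartite on 2^2 = 4 vertices with girth 4; it is the hypercube graph Q_2. The symmetry group of the 2-cube is the hyperoctahedral group B_2 = Z_2 ≀ S_2, of order 2^2·2! = 8. Under this action every vertex can be carried to every other, so G is vertex-transitive.

Yes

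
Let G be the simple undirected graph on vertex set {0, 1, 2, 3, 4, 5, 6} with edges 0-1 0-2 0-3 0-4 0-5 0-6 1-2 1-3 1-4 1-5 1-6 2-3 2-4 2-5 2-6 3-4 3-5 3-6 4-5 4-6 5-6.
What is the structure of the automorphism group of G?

Every vertex has degree 6, so G is the complete graph K_7. Every bijection on the vertex set is an automorphism of K_7; hence Aut(K_7) ≅ S_7, order 5040.

the symmetric group on 7 letters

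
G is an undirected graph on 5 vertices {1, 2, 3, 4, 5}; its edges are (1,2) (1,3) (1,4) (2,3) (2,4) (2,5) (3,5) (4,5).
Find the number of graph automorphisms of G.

Vertex 2 is the unique vertex of degree 4; the remaining 4 vertices each have degree 3 and induce a cycle, so G is the wheel on 5 vertices with hub 2. With the hub fixed, the remaining symmetry is that of the rim cycle C_4, giving the dihedral group D_4.

8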